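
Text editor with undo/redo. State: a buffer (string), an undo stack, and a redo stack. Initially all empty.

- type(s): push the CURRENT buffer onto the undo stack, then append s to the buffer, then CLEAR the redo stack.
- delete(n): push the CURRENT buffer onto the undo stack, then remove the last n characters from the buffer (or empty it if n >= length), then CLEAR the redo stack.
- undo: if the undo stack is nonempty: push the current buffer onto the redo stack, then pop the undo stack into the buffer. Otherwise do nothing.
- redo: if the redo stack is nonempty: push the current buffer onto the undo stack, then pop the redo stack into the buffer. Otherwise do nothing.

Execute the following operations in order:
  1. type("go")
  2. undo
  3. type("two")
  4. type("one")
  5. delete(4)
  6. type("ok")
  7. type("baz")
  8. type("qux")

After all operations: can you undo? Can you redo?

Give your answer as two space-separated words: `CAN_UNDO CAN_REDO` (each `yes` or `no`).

After op 1 (type): buf='go' undo_depth=1 redo_depth=0
After op 2 (undo): buf='(empty)' undo_depth=0 redo_depth=1
After op 3 (type): buf='two' undo_depth=1 redo_depth=0
After op 4 (type): buf='twoone' undo_depth=2 redo_depth=0
After op 5 (delete): buf='tw' undo_depth=3 redo_depth=0
After op 6 (type): buf='twok' undo_depth=4 redo_depth=0
After op 7 (type): buf='twokbaz' undo_depth=5 redo_depth=0
After op 8 (type): buf='twokbazqux' undo_depth=6 redo_depth=0

Answer: yes no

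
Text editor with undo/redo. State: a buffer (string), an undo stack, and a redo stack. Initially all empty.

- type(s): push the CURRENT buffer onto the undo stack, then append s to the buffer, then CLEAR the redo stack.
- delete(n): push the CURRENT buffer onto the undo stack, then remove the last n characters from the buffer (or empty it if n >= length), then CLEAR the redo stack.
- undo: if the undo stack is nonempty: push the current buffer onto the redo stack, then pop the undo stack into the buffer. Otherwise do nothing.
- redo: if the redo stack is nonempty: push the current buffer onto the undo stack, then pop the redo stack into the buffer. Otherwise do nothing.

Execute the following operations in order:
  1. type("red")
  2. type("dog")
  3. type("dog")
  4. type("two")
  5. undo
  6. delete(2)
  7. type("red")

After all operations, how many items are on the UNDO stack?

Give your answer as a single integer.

Answer: 5

Derivation:
After op 1 (type): buf='red' undo_depth=1 redo_depth=0
After op 2 (type): buf='reddog' undo_depth=2 redo_depth=0
After op 3 (type): buf='reddogdog' undo_depth=3 redo_depth=0
After op 4 (type): buf='reddogdogtwo' undo_depth=4 redo_depth=0
After op 5 (undo): buf='reddogdog' undo_depth=3 redo_depth=1
After op 6 (delete): buf='reddogd' undo_depth=4 redo_depth=0
After op 7 (type): buf='reddogdred' undo_depth=5 redo_depth=0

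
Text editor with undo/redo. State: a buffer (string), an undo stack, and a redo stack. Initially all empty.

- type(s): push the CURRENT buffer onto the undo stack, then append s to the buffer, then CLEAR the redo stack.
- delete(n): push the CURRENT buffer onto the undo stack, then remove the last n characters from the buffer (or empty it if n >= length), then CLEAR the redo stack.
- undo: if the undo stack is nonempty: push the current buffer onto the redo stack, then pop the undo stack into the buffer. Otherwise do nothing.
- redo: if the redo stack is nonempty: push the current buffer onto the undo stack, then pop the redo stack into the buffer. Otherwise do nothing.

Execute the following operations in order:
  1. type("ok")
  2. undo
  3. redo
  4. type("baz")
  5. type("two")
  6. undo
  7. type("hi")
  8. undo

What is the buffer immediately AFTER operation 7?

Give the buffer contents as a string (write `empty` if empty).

After op 1 (type): buf='ok' undo_depth=1 redo_depth=0
After op 2 (undo): buf='(empty)' undo_depth=0 redo_depth=1
After op 3 (redo): buf='ok' undo_depth=1 redo_depth=0
After op 4 (type): buf='okbaz' undo_depth=2 redo_depth=0
After op 5 (type): buf='okbaztwo' undo_depth=3 redo_depth=0
After op 6 (undo): buf='okbaz' undo_depth=2 redo_depth=1
After op 7 (type): buf='okbazhi' undo_depth=3 redo_depth=0

Answer: okbazhi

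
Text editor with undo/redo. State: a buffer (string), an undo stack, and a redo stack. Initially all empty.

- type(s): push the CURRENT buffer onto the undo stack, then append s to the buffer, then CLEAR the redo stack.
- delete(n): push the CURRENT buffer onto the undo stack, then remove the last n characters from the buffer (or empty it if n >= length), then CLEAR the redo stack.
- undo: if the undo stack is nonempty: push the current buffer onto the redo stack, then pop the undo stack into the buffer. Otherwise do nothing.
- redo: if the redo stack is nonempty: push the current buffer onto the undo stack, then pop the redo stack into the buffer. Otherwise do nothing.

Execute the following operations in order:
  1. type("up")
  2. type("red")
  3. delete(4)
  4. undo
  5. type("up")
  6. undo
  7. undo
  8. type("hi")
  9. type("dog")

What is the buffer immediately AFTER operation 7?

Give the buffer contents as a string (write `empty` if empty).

Answer: up

Derivation:
After op 1 (type): buf='up' undo_depth=1 redo_depth=0
After op 2 (type): buf='upred' undo_depth=2 redo_depth=0
After op 3 (delete): buf='u' undo_depth=3 redo_depth=0
After op 4 (undo): buf='upred' undo_depth=2 redo_depth=1
After op 5 (type): buf='upredup' undo_depth=3 redo_depth=0
After op 6 (undo): buf='upred' undo_depth=2 redo_depth=1
After op 7 (undo): buf='up' undo_depth=1 redo_depth=2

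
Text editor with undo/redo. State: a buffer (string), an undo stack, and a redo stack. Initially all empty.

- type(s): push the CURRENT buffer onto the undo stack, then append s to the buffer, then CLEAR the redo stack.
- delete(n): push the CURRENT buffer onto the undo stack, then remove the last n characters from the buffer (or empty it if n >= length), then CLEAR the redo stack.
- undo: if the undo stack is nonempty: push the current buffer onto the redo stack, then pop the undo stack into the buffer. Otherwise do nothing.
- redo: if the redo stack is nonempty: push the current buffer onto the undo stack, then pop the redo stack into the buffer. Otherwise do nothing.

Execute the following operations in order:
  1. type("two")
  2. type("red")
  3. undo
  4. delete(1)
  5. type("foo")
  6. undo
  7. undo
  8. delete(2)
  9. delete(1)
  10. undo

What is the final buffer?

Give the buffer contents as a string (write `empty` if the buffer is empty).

After op 1 (type): buf='two' undo_depth=1 redo_depth=0
After op 2 (type): buf='twored' undo_depth=2 redo_depth=0
After op 3 (undo): buf='two' undo_depth=1 redo_depth=1
After op 4 (delete): buf='tw' undo_depth=2 redo_depth=0
After op 5 (type): buf='twfoo' undo_depth=3 redo_depth=0
After op 6 (undo): buf='tw' undo_depth=2 redo_depth=1
After op 7 (undo): buf='two' undo_depth=1 redo_depth=2
After op 8 (delete): buf='t' undo_depth=2 redo_depth=0
After op 9 (delete): buf='(empty)' undo_depth=3 redo_depth=0
After op 10 (undo): buf='t' undo_depth=2 redo_depth=1

Answer: t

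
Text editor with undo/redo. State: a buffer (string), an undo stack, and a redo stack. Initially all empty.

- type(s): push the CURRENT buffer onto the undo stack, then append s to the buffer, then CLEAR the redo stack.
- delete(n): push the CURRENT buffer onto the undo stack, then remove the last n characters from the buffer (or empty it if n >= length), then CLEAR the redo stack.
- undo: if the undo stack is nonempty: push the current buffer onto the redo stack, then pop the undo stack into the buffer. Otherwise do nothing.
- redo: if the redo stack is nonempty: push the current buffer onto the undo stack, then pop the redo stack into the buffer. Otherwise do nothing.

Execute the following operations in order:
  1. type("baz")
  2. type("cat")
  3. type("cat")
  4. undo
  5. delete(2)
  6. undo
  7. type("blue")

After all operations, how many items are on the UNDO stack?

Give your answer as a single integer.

Answer: 3

Derivation:
After op 1 (type): buf='baz' undo_depth=1 redo_depth=0
After op 2 (type): buf='bazcat' undo_depth=2 redo_depth=0
After op 3 (type): buf='bazcatcat' undo_depth=3 redo_depth=0
After op 4 (undo): buf='bazcat' undo_depth=2 redo_depth=1
After op 5 (delete): buf='bazc' undo_depth=3 redo_depth=0
After op 6 (undo): buf='bazcat' undo_depth=2 redo_depth=1
After op 7 (type): buf='bazcatblue' undo_depth=3 redo_depth=0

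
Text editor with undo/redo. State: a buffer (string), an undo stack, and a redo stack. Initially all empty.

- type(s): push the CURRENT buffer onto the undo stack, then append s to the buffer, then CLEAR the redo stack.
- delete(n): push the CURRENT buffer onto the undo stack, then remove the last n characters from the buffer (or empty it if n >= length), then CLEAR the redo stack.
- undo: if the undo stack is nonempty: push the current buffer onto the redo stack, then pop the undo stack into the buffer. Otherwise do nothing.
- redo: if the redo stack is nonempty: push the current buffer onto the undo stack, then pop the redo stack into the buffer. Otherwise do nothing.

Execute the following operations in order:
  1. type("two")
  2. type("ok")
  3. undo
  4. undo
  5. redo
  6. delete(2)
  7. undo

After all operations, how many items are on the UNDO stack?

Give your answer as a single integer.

After op 1 (type): buf='two' undo_depth=1 redo_depth=0
After op 2 (type): buf='twook' undo_depth=2 redo_depth=0
After op 3 (undo): buf='two' undo_depth=1 redo_depth=1
After op 4 (undo): buf='(empty)' undo_depth=0 redo_depth=2
After op 5 (redo): buf='two' undo_depth=1 redo_depth=1
After op 6 (delete): buf='t' undo_depth=2 redo_depth=0
After op 7 (undo): buf='two' undo_depth=1 redo_depth=1

Answer: 1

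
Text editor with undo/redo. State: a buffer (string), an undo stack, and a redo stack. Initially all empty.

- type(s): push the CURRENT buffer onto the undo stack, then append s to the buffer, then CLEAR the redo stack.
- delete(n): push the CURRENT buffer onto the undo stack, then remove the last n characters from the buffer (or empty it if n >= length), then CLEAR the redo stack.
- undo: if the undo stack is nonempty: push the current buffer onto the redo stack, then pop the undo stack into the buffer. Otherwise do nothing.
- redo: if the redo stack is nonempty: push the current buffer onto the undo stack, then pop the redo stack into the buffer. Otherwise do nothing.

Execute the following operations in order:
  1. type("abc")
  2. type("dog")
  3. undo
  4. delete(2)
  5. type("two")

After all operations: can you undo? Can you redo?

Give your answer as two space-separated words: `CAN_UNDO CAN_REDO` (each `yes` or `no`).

Answer: yes no

Derivation:
After op 1 (type): buf='abc' undo_depth=1 redo_depth=0
After op 2 (type): buf='abcdog' undo_depth=2 redo_depth=0
After op 3 (undo): buf='abc' undo_depth=1 redo_depth=1
After op 4 (delete): buf='a' undo_depth=2 redo_depth=0
After op 5 (type): buf='atwo' undo_depth=3 redo_depth=0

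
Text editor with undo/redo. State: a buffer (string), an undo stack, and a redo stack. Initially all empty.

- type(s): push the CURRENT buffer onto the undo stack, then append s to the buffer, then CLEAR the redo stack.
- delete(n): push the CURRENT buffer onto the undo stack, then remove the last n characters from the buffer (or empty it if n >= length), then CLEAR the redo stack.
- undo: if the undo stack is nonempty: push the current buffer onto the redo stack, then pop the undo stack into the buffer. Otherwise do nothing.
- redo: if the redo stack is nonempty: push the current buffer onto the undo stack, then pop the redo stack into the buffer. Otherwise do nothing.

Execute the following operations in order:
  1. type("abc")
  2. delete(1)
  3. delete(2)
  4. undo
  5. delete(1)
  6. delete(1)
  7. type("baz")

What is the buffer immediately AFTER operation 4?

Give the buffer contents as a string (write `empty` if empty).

Answer: ab

Derivation:
After op 1 (type): buf='abc' undo_depth=1 redo_depth=0
After op 2 (delete): buf='ab' undo_depth=2 redo_depth=0
After op 3 (delete): buf='(empty)' undo_depth=3 redo_depth=0
After op 4 (undo): buf='ab' undo_depth=2 redo_depth=1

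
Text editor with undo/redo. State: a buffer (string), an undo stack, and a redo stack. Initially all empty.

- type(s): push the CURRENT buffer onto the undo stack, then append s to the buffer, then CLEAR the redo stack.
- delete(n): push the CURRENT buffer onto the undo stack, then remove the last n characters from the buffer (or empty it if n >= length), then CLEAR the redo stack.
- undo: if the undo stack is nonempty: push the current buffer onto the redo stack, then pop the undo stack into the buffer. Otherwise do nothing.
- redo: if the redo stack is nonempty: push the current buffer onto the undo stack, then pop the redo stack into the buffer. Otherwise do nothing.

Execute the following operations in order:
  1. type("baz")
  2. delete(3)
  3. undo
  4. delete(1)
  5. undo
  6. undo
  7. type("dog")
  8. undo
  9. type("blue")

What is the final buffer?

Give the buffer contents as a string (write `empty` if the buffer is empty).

After op 1 (type): buf='baz' undo_depth=1 redo_depth=0
After op 2 (delete): buf='(empty)' undo_depth=2 redo_depth=0
After op 3 (undo): buf='baz' undo_depth=1 redo_depth=1
After op 4 (delete): buf='ba' undo_depth=2 redo_depth=0
After op 5 (undo): buf='baz' undo_depth=1 redo_depth=1
After op 6 (undo): buf='(empty)' undo_depth=0 redo_depth=2
After op 7 (type): buf='dog' undo_depth=1 redo_depth=0
After op 8 (undo): buf='(empty)' undo_depth=0 redo_depth=1
After op 9 (type): buf='blue' undo_depth=1 redo_depth=0

Answer: blue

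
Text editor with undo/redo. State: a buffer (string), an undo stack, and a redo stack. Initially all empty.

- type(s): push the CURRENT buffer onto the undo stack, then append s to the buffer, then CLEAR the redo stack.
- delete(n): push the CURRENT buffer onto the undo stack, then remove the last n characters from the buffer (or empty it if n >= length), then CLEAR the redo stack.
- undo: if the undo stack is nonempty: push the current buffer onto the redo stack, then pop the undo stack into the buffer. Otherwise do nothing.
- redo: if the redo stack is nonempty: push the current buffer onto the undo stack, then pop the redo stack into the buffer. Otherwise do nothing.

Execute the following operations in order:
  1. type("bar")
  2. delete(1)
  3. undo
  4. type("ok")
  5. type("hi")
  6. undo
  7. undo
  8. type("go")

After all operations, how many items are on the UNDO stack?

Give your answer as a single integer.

After op 1 (type): buf='bar' undo_depth=1 redo_depth=0
After op 2 (delete): buf='ba' undo_depth=2 redo_depth=0
After op 3 (undo): buf='bar' undo_depth=1 redo_depth=1
After op 4 (type): buf='barok' undo_depth=2 redo_depth=0
After op 5 (type): buf='barokhi' undo_depth=3 redo_depth=0
After op 6 (undo): buf='barok' undo_depth=2 redo_depth=1
After op 7 (undo): buf='bar' undo_depth=1 redo_depth=2
After op 8 (type): buf='bargo' undo_depth=2 redo_depth=0

Answer: 2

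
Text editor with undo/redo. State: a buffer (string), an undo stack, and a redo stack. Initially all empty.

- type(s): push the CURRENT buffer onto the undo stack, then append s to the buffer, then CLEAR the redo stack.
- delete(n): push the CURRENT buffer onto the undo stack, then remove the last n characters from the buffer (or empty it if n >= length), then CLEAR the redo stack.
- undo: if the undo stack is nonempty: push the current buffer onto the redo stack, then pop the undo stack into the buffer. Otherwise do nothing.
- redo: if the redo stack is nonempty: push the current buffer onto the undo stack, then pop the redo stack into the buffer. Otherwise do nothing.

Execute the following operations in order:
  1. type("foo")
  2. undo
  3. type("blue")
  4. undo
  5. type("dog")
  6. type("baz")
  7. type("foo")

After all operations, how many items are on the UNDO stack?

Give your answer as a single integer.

Answer: 3

Derivation:
After op 1 (type): buf='foo' undo_depth=1 redo_depth=0
After op 2 (undo): buf='(empty)' undo_depth=0 redo_depth=1
After op 3 (type): buf='blue' undo_depth=1 redo_depth=0
After op 4 (undo): buf='(empty)' undo_depth=0 redo_depth=1
After op 5 (type): buf='dog' undo_depth=1 redo_depth=0
After op 6 (type): buf='dogbaz' undo_depth=2 redo_depth=0
After op 7 (type): buf='dogbazfoo' undo_depth=3 redo_depth=0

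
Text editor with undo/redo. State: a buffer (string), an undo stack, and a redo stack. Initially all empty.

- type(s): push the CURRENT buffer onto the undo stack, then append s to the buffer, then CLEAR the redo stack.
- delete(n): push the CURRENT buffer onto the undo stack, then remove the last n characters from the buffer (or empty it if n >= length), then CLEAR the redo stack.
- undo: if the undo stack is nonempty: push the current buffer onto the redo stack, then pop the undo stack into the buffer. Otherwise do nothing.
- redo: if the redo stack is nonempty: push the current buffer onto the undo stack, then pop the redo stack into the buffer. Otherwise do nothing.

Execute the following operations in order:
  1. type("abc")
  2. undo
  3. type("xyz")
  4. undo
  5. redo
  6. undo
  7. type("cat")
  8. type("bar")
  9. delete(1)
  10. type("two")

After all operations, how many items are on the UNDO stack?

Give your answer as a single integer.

Answer: 4

Derivation:
After op 1 (type): buf='abc' undo_depth=1 redo_depth=0
After op 2 (undo): buf='(empty)' undo_depth=0 redo_depth=1
After op 3 (type): buf='xyz' undo_depth=1 redo_depth=0
After op 4 (undo): buf='(empty)' undo_depth=0 redo_depth=1
After op 5 (redo): buf='xyz' undo_depth=1 redo_depth=0
After op 6 (undo): buf='(empty)' undo_depth=0 redo_depth=1
After op 7 (type): buf='cat' undo_depth=1 redo_depth=0
After op 8 (type): buf='catbar' undo_depth=2 redo_depth=0
After op 9 (delete): buf='catba' undo_depth=3 redo_depth=0
After op 10 (type): buf='catbatwo' undo_depth=4 redo_depth=0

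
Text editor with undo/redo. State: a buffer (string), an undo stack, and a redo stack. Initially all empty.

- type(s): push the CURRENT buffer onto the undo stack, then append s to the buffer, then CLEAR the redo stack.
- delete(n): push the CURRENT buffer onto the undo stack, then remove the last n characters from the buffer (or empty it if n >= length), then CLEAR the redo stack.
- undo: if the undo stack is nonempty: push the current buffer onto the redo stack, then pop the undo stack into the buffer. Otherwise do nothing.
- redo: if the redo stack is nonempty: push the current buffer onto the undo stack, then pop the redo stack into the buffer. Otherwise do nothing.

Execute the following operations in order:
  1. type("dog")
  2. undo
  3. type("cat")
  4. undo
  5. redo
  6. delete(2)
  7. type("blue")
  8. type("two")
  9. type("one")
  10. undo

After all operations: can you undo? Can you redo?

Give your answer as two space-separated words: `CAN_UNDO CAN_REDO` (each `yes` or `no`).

After op 1 (type): buf='dog' undo_depth=1 redo_depth=0
After op 2 (undo): buf='(empty)' undo_depth=0 redo_depth=1
After op 3 (type): buf='cat' undo_depth=1 redo_depth=0
After op 4 (undo): buf='(empty)' undo_depth=0 redo_depth=1
After op 5 (redo): buf='cat' undo_depth=1 redo_depth=0
After op 6 (delete): buf='c' undo_depth=2 redo_depth=0
After op 7 (type): buf='cblue' undo_depth=3 redo_depth=0
After op 8 (type): buf='cbluetwo' undo_depth=4 redo_depth=0
After op 9 (type): buf='cbluetwoone' undo_depth=5 redo_depth=0
After op 10 (undo): buf='cbluetwo' undo_depth=4 redo_depth=1

Answer: yes yes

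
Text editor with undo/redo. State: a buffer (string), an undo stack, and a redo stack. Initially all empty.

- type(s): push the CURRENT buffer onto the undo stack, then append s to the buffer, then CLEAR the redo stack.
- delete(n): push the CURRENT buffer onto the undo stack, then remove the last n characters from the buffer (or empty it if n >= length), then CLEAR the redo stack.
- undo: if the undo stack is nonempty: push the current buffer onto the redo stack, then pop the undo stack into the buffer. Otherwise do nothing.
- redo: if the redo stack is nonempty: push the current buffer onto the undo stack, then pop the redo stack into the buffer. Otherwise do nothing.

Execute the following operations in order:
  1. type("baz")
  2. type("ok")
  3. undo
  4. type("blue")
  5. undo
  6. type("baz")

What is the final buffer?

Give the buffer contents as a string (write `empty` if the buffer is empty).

Answer: bazbaz

Derivation:
After op 1 (type): buf='baz' undo_depth=1 redo_depth=0
After op 2 (type): buf='bazok' undo_depth=2 redo_depth=0
After op 3 (undo): buf='baz' undo_depth=1 redo_depth=1
After op 4 (type): buf='bazblue' undo_depth=2 redo_depth=0
After op 5 (undo): buf='baz' undo_depth=1 redo_depth=1
After op 6 (type): buf='bazbaz' undo_depth=2 redo_depth=0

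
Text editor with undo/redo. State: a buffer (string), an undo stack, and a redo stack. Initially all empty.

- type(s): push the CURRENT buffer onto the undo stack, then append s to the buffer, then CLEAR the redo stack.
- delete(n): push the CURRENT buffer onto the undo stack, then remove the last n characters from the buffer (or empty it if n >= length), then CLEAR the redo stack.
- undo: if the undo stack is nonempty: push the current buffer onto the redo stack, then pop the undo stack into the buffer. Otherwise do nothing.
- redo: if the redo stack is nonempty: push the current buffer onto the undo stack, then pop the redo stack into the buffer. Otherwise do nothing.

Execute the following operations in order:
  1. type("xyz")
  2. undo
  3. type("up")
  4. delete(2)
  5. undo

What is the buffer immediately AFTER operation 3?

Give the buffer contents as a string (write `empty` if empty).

After op 1 (type): buf='xyz' undo_depth=1 redo_depth=0
After op 2 (undo): buf='(empty)' undo_depth=0 redo_depth=1
After op 3 (type): buf='up' undo_depth=1 redo_depth=0

Answer: up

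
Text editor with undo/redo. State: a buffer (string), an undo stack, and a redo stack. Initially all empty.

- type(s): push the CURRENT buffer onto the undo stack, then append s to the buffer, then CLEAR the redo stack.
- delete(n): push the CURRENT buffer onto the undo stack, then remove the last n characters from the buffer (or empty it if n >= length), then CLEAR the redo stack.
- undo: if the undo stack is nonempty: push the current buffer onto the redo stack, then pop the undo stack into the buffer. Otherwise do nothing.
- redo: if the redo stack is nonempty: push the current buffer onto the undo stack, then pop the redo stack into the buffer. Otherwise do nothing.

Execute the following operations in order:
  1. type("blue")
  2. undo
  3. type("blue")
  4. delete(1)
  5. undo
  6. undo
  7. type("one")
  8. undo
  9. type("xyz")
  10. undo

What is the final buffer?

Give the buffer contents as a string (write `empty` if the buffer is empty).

After op 1 (type): buf='blue' undo_depth=1 redo_depth=0
After op 2 (undo): buf='(empty)' undo_depth=0 redo_depth=1
After op 3 (type): buf='blue' undo_depth=1 redo_depth=0
After op 4 (delete): buf='blu' undo_depth=2 redo_depth=0
After op 5 (undo): buf='blue' undo_depth=1 redo_depth=1
After op 6 (undo): buf='(empty)' undo_depth=0 redo_depth=2
After op 7 (type): buf='one' undo_depth=1 redo_depth=0
After op 8 (undo): buf='(empty)' undo_depth=0 redo_depth=1
After op 9 (type): buf='xyz' undo_depth=1 redo_depth=0
After op 10 (undo): buf='(empty)' undo_depth=0 redo_depth=1

Answer: empty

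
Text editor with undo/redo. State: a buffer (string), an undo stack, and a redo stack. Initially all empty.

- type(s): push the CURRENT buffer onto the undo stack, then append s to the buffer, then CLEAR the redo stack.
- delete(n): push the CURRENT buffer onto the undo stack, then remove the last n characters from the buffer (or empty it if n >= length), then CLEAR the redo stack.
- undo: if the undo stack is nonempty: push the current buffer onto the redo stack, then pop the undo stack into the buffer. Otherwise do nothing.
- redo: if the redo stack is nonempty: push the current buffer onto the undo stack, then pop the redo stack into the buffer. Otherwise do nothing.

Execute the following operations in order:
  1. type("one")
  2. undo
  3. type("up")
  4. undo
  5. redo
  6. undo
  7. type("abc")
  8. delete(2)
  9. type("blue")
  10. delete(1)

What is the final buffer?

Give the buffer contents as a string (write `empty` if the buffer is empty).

After op 1 (type): buf='one' undo_depth=1 redo_depth=0
After op 2 (undo): buf='(empty)' undo_depth=0 redo_depth=1
After op 3 (type): buf='up' undo_depth=1 redo_depth=0
After op 4 (undo): buf='(empty)' undo_depth=0 redo_depth=1
After op 5 (redo): buf='up' undo_depth=1 redo_depth=0
After op 6 (undo): buf='(empty)' undo_depth=0 redo_depth=1
After op 7 (type): buf='abc' undo_depth=1 redo_depth=0
After op 8 (delete): buf='a' undo_depth=2 redo_depth=0
After op 9 (type): buf='ablue' undo_depth=3 redo_depth=0
After op 10 (delete): buf='ablu' undo_depth=4 redo_depth=0

Answer: ablu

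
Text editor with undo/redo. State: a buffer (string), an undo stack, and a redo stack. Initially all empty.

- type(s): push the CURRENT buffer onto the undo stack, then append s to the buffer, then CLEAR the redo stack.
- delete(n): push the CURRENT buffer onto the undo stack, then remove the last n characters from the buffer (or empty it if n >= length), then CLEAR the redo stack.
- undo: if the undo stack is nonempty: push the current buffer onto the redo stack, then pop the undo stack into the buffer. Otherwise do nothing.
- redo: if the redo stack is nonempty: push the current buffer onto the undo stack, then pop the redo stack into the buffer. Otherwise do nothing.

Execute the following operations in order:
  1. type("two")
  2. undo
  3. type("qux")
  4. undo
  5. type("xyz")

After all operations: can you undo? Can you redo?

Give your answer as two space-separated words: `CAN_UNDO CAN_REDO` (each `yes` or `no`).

After op 1 (type): buf='two' undo_depth=1 redo_depth=0
After op 2 (undo): buf='(empty)' undo_depth=0 redo_depth=1
After op 3 (type): buf='qux' undo_depth=1 redo_depth=0
After op 4 (undo): buf='(empty)' undo_depth=0 redo_depth=1
After op 5 (type): buf='xyz' undo_depth=1 redo_depth=0

Answer: yes no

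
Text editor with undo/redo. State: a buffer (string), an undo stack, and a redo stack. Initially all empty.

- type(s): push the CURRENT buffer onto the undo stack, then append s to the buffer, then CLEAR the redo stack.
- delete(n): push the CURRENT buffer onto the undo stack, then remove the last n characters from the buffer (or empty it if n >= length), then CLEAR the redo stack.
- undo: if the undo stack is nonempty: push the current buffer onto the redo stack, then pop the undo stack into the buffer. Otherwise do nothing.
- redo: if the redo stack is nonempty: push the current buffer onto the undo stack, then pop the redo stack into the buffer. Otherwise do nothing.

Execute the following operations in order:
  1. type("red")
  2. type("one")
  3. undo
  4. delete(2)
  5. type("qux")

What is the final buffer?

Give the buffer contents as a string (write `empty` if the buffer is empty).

Answer: rqux

Derivation:
After op 1 (type): buf='red' undo_depth=1 redo_depth=0
After op 2 (type): buf='redone' undo_depth=2 redo_depth=0
After op 3 (undo): buf='red' undo_depth=1 redo_depth=1
After op 4 (delete): buf='r' undo_depth=2 redo_depth=0
After op 5 (type): buf='rqux' undo_depth=3 redo_depth=0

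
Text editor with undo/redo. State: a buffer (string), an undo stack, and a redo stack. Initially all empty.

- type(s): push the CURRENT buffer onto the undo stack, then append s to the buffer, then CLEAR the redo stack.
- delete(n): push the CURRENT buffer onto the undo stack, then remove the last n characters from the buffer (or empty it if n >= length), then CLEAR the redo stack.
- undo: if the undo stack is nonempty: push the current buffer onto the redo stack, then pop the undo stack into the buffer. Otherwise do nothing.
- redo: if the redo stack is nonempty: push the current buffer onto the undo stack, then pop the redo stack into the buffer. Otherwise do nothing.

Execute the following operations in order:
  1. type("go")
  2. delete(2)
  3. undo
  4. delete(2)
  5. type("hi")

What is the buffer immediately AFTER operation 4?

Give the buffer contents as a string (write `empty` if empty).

Answer: empty

Derivation:
After op 1 (type): buf='go' undo_depth=1 redo_depth=0
After op 2 (delete): buf='(empty)' undo_depth=2 redo_depth=0
After op 3 (undo): buf='go' undo_depth=1 redo_depth=1
After op 4 (delete): buf='(empty)' undo_depth=2 redo_depth=0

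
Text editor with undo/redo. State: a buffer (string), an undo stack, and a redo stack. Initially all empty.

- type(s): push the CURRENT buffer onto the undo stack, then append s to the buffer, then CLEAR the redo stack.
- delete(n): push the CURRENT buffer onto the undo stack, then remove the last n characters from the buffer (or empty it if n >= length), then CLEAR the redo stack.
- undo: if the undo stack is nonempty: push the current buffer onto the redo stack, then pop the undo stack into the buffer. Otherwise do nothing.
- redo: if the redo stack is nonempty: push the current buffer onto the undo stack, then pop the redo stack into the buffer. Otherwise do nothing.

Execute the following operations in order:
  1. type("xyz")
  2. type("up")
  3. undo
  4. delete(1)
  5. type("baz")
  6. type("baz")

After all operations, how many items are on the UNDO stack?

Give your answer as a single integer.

After op 1 (type): buf='xyz' undo_depth=1 redo_depth=0
After op 2 (type): buf='xyzup' undo_depth=2 redo_depth=0
After op 3 (undo): buf='xyz' undo_depth=1 redo_depth=1
After op 4 (delete): buf='xy' undo_depth=2 redo_depth=0
After op 5 (type): buf='xybaz' undo_depth=3 redo_depth=0
After op 6 (type): buf='xybazbaz' undo_depth=4 redo_depth=0

Answer: 4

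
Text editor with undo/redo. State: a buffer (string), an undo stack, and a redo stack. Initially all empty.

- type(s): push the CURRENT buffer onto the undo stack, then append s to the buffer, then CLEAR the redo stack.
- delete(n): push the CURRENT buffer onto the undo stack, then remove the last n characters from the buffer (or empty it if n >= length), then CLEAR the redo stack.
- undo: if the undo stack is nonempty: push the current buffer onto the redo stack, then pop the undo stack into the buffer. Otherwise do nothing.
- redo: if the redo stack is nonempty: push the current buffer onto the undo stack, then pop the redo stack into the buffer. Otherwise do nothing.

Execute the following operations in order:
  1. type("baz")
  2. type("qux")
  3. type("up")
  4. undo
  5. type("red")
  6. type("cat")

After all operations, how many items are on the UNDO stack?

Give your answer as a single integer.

After op 1 (type): buf='baz' undo_depth=1 redo_depth=0
After op 2 (type): buf='bazqux' undo_depth=2 redo_depth=0
After op 3 (type): buf='bazquxup' undo_depth=3 redo_depth=0
After op 4 (undo): buf='bazqux' undo_depth=2 redo_depth=1
After op 5 (type): buf='bazquxred' undo_depth=3 redo_depth=0
After op 6 (type): buf='bazquxredcat' undo_depth=4 redo_depth=0

Answer: 4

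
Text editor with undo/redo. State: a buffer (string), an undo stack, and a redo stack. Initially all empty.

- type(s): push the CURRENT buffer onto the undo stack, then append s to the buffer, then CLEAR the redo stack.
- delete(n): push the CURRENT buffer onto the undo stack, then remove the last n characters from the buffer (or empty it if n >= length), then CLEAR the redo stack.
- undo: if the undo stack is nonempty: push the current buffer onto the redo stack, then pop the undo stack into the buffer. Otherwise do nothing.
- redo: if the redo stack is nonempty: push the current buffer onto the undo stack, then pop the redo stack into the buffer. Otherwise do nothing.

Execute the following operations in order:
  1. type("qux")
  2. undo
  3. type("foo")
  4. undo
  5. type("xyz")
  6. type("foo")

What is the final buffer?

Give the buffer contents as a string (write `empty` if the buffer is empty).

Answer: xyzfoo

Derivation:
After op 1 (type): buf='qux' undo_depth=1 redo_depth=0
After op 2 (undo): buf='(empty)' undo_depth=0 redo_depth=1
After op 3 (type): buf='foo' undo_depth=1 redo_depth=0
After op 4 (undo): buf='(empty)' undo_depth=0 redo_depth=1
After op 5 (type): buf='xyz' undo_depth=1 redo_depth=0
After op 6 (type): buf='xyzfoo' undo_depth=2 redo_depth=0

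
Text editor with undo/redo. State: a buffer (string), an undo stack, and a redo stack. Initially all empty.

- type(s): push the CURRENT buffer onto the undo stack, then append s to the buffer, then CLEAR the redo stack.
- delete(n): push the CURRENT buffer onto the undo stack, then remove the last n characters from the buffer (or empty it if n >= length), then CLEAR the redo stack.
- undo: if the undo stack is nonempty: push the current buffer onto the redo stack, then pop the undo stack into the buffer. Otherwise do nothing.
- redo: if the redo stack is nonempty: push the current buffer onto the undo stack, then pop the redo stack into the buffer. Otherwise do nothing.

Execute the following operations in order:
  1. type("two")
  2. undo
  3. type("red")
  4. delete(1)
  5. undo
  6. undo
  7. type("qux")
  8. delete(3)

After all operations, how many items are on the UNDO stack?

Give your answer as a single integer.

Answer: 2

Derivation:
After op 1 (type): buf='two' undo_depth=1 redo_depth=0
After op 2 (undo): buf='(empty)' undo_depth=0 redo_depth=1
After op 3 (type): buf='red' undo_depth=1 redo_depth=0
After op 4 (delete): buf='re' undo_depth=2 redo_depth=0
After op 5 (undo): buf='red' undo_depth=1 redo_depth=1
After op 6 (undo): buf='(empty)' undo_depth=0 redo_depth=2
After op 7 (type): buf='qux' undo_depth=1 redo_depth=0
After op 8 (delete): buf='(empty)' undo_depth=2 redo_depth=0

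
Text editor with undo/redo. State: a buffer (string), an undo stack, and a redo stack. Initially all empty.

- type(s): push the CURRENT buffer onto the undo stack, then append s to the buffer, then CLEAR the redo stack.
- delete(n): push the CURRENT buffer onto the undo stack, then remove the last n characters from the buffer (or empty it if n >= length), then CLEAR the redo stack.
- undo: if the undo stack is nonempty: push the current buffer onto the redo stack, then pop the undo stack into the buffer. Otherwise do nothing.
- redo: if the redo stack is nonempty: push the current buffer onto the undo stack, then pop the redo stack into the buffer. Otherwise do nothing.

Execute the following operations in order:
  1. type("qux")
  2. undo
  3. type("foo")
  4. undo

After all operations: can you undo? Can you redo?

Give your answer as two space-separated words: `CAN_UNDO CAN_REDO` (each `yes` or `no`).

After op 1 (type): buf='qux' undo_depth=1 redo_depth=0
After op 2 (undo): buf='(empty)' undo_depth=0 redo_depth=1
After op 3 (type): buf='foo' undo_depth=1 redo_depth=0
After op 4 (undo): buf='(empty)' undo_depth=0 redo_depth=1

Answer: no yes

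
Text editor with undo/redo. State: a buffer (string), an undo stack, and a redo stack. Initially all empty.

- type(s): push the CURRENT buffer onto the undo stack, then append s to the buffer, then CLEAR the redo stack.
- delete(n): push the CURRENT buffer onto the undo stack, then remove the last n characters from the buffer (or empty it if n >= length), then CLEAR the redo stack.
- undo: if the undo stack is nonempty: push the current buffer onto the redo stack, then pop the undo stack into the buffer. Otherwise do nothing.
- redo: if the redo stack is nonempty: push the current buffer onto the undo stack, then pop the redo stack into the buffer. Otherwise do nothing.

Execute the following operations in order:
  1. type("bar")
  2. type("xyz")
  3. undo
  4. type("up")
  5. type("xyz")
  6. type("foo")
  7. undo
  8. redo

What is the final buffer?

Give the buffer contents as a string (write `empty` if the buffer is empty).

After op 1 (type): buf='bar' undo_depth=1 redo_depth=0
After op 2 (type): buf='barxyz' undo_depth=2 redo_depth=0
After op 3 (undo): buf='bar' undo_depth=1 redo_depth=1
After op 4 (type): buf='barup' undo_depth=2 redo_depth=0
After op 5 (type): buf='barupxyz' undo_depth=3 redo_depth=0
After op 6 (type): buf='barupxyzfoo' undo_depth=4 redo_depth=0
After op 7 (undo): buf='barupxyz' undo_depth=3 redo_depth=1
After op 8 (redo): buf='barupxyzfoo' undo_depth=4 redo_depth=0

Answer: barupxyzfoo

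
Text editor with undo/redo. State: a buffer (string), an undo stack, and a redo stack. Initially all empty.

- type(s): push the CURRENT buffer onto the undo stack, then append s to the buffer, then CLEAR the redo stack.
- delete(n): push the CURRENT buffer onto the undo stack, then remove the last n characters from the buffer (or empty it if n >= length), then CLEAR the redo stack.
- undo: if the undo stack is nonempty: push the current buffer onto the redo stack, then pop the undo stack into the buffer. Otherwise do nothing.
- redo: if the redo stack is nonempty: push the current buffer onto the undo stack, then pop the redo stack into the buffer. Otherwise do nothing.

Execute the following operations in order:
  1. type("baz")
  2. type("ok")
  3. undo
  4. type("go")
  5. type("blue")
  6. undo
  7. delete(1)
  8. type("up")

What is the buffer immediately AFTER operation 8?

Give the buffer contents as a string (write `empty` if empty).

Answer: bazgup

Derivation:
After op 1 (type): buf='baz' undo_depth=1 redo_depth=0
After op 2 (type): buf='bazok' undo_depth=2 redo_depth=0
After op 3 (undo): buf='baz' undo_depth=1 redo_depth=1
After op 4 (type): buf='bazgo' undo_depth=2 redo_depth=0
After op 5 (type): buf='bazgoblue' undo_depth=3 redo_depth=0
After op 6 (undo): buf='bazgo' undo_depth=2 redo_depth=1
After op 7 (delete): buf='bazg' undo_depth=3 redo_depth=0
After op 8 (type): buf='bazgup' undo_depth=4 redo_depth=0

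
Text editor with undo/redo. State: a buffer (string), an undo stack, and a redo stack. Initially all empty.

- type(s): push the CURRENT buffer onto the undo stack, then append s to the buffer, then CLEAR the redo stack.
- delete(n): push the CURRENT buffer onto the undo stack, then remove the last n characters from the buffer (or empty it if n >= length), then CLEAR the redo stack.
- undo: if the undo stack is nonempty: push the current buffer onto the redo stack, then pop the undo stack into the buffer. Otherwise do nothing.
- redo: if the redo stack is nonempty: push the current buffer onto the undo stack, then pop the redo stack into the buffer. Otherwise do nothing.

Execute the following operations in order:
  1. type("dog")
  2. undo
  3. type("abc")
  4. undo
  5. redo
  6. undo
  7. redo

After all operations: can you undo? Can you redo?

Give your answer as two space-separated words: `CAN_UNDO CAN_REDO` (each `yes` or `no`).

Answer: yes no

Derivation:
After op 1 (type): buf='dog' undo_depth=1 redo_depth=0
After op 2 (undo): buf='(empty)' undo_depth=0 redo_depth=1
After op 3 (type): buf='abc' undo_depth=1 redo_depth=0
After op 4 (undo): buf='(empty)' undo_depth=0 redo_depth=1
After op 5 (redo): buf='abc' undo_depth=1 redo_depth=0
After op 6 (undo): buf='(empty)' undo_depth=0 redo_depth=1
After op 7 (redo): buf='abc' undo_depth=1 redo_depth=0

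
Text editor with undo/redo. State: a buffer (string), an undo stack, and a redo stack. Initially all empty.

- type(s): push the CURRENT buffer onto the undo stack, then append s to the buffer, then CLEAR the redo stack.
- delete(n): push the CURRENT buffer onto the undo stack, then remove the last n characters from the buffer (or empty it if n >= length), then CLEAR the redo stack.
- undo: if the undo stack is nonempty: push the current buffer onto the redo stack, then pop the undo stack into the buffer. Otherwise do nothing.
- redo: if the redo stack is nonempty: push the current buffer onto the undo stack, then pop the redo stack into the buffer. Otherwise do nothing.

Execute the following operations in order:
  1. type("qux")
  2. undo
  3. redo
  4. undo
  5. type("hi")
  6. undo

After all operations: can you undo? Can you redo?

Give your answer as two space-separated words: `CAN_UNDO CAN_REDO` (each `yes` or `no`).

Answer: no yes

Derivation:
After op 1 (type): buf='qux' undo_depth=1 redo_depth=0
After op 2 (undo): buf='(empty)' undo_depth=0 redo_depth=1
After op 3 (redo): buf='qux' undo_depth=1 redo_depth=0
After op 4 (undo): buf='(empty)' undo_depth=0 redo_depth=1
After op 5 (type): buf='hi' undo_depth=1 redo_depth=0
After op 6 (undo): buf='(empty)' undo_depth=0 redo_depth=1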